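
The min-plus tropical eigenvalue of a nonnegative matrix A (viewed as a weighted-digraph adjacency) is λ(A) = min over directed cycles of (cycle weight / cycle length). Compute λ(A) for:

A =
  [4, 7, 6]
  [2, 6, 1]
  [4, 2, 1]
λ(A) = 1

Enumerate directed cycles and compute their means (weight / length). Sample:
  cycle 0 → 0: weight = 4, length = 1, mean = 4/1 ≈ 4.000
  cycle 1 → 1: weight = 6, length = 1, mean = 6/1 ≈ 6.000
  cycle 2 → 2: weight = 1, length = 1, mean = 1/1 ≈ 1.000
  cycle 0 → 1 → 0: weight = 9, length = 2, mean = 9/2 ≈ 4.500
  cycle 0 → 2 → 0: weight = 10, length = 2, mean = 10/2 ≈ 5.000
  cycle 1 → 0 → 1: weight = 9, length = 2, mean = 9/2 ≈ 4.500
Minimum mean = 1.000, attained e.g. along the cycle 2 → 2 with weight 1 and length 1. So λ(A) = 1/1 = 1.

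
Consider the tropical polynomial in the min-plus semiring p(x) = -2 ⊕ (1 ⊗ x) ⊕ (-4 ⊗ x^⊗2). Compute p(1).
p(1) = -2

A tropical monomial a ⊗ x^⊗i evaluates to a + i · x. Evaluating each term at x = 1:
  Term 0 contributes -2 + 0 · 1 = -2
  Term 1 contributes 1 + 1 · 1 = 2
  Term 2 contributes -4 + 2 · 1 = -2
p(1) = ⊕ of these = min[-2, 2, -2] = -2.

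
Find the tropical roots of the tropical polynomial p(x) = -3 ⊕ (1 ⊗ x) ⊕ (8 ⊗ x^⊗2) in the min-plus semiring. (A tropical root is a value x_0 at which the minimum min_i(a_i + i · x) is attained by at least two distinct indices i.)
Roots: {-7, -4}

Each tropical root is a break point of the lower envelope of the lines y = a_i + i · x (there are 3 lines, with slopes 0, 1, ..., 2). Only the lines that attain the minimum somewhere contribute to roots; other lines are dominated. Here the surviving (envelope) indices are i = 2, i = 1, i = 0.
Intersections between consecutive envelope lines give the roots: for adjacent envelope indices i < j the intersection is x = (a_i − a_j) / (j − i). Reading off the sorted break points: {-7, -4}.
Verification: at each break x_0, at least two indices attain the minimum of min_i(a_i + i · x_0).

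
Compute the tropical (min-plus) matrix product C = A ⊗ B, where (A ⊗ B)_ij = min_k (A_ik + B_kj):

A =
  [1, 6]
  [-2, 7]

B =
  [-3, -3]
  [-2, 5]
A ⊗ B =
  [-2, -2]
  [-5, -5]

Apply the min-plus product entry-by-entry:
  C[0][0] = min over k of (A[0][0] + B[0][0] = 1 + -3 = -2, A[0][1] + B[1][0] = 6 + -2 = 4) = -2 (attained at k = 0)
  C[0][1] = min over k of (A[0][0] + B[0][1] = 1 + -3 = -2, A[0][1] + B[1][1] = 6 + 5 = 11) = -2 (attained at k = 0)
  C[1][0] = min over k of (A[1][0] + B[0][0] = -2 + -3 = -5, A[1][1] + B[1][0] = 7 + -2 = 5) = -5 (attained at k = 0)
  C[1][1] = min over k of (A[1][0] + B[0][1] = -2 + -3 = -5, A[1][1] + B[1][1] = 7 + 5 = 12) = -5 (attained at k = 0)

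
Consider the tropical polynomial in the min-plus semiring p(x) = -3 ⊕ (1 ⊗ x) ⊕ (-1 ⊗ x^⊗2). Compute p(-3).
p(-3) = -7

A tropical monomial a ⊗ x^⊗i evaluates to a + i · x. Evaluating each term at x = -3:
  Term 0 contributes -3 + 0 · -3 = -3
  Term 1 contributes 1 + 1 · -3 = -2
  Term 2 contributes -1 + 2 · -3 = -7
p(-3) = ⊕ of these = min[-3, -2, -7] = -7.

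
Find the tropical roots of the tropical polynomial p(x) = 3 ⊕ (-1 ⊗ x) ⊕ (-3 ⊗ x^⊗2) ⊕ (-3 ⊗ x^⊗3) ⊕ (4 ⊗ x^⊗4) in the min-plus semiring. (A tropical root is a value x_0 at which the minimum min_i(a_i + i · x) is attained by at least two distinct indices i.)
Roots: {-7, 0, 2, 4}

Each tropical root is a break point of the lower envelope of the lines y = a_i + i · x (there are 5 lines, with slopes 0, 1, ..., 4). Only the lines that attain the minimum somewhere contribute to roots; other lines are dominated. Here the surviving (envelope) indices are i = 4, i = 3, i = 2, i = 1, i = 0.
Intersections between consecutive envelope lines give the roots: for adjacent envelope indices i < j the intersection is x = (a_i − a_j) / (j − i). Reading off the sorted break points: {-7, 0, 2, 4}.
Verification: at each break x_0, at least two indices attain the minimum of min_i(a_i + i · x_0).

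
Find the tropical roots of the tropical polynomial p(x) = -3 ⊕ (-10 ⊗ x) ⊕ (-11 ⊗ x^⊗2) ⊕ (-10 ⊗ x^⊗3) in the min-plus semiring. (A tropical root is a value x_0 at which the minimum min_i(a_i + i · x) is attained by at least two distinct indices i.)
Roots: {-1, 1, 7}

Each tropical root is a break point of the lower envelope of the lines y = a_i + i · x (there are 4 lines, with slopes 0, 1, ..., 3). Only the lines that attain the minimum somewhere contribute to roots; other lines are dominated. Here the surviving (envelope) indices are i = 3, i = 2, i = 1, i = 0.
Intersections between consecutive envelope lines give the roots: for adjacent envelope indices i < j the intersection is x = (a_i − a_j) / (j − i). Reading off the sorted break points: {-1, 1, 7}.
Verification: at each break x_0, at least two indices attain the minimum of min_i(a_i + i · x_0).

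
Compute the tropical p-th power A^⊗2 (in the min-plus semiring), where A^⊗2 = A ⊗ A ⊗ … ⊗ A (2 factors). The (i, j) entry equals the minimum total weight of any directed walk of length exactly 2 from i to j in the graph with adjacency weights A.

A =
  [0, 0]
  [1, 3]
A^⊗2 =
  [0, 0]
  [1, 1]

Each entry (A^⊗2)_ij equals the minimum over all length-2 walks i = v_0 → v_1 → … → v_2 = j of Σ_t A[v_t][v_{t+1}]. For example, for (i, j) = (0, 1) we minimise over 2 possible intermediate vertex sequences; the minimum is 0, attained along the walk 0 → 0 → 1.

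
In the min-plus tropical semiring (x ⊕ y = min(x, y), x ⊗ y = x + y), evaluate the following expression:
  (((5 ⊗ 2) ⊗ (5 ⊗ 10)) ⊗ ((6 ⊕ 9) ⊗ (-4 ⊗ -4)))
(((5 ⊗ 2) ⊗ (5 ⊗ 10)) ⊗ ((6 ⊕ 9) ⊗ (-4 ⊗ -4))) = 20

Expand innermost to outermost. Recall ⊕ takes the minimum of its arguments and ⊗ takes their sum. Working out the expression (((5 ⊗ 2) ⊗ (5 ⊗ 10)) ⊗ ((6 ⊕ 9) ⊗ (-4 ⊗ -4))) gives 20.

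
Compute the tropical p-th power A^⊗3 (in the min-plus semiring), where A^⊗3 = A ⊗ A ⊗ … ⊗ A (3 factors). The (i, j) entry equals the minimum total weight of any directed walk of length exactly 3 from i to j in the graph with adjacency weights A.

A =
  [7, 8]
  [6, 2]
A^⊗3 =
  [16, 12]
  [10, 6]

Each entry (A^⊗3)_ij equals the minimum over all length-3 walks i = v_0 → v_1 → … → v_3 = j of Σ_t A[v_t][v_{t+1}]. For example, for (i, j) = (0, 1) we minimise over 4 possible intermediate vertex sequences; the minimum is 12, attained along the walk 0 → 1 → 1 → 1.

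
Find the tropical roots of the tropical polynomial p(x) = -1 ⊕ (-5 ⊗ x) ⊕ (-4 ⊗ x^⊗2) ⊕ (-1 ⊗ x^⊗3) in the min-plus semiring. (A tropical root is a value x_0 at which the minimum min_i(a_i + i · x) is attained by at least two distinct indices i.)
Roots: {-3, -1, 4}

Each tropical root is a break point of the lower envelope of the lines y = a_i + i · x (there are 4 lines, with slopes 0, 1, ..., 3). Only the lines that attain the minimum somewhere contribute to roots; other lines are dominated. Here the surviving (envelope) indices are i = 3, i = 2, i = 1, i = 0.
Intersections between consecutive envelope lines give the roots: for adjacent envelope indices i < j the intersection is x = (a_i − a_j) / (j − i). Reading off the sorted break points: {-3, -1, 4}.
Verification: at each break x_0, at least two indices attain the minimum of min_i(a_i + i · x_0).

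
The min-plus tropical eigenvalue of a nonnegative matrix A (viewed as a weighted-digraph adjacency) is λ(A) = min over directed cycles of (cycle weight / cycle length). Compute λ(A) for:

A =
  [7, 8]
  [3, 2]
λ(A) = 2

Enumerate directed cycles and compute their means (weight / length). Sample:
  cycle 0 → 0: weight = 7, length = 1, mean = 7/1 ≈ 7.000
  cycle 1 → 1: weight = 2, length = 1, mean = 2/1 ≈ 2.000
  cycle 0 → 1 → 0: weight = 11, length = 2, mean = 11/2 ≈ 5.500
  cycle 1 → 0 → 1: weight = 11, length = 2, mean = 11/2 ≈ 5.500
Minimum mean = 2.000, attained e.g. along the cycle 1 → 1 with weight 2 and length 1. So λ(A) = 2/1 = 2.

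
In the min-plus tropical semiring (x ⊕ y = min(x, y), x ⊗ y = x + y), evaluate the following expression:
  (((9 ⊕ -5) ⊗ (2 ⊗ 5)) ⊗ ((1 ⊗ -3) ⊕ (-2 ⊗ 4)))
(((9 ⊕ -5) ⊗ (2 ⊗ 5)) ⊗ ((1 ⊗ -3) ⊕ (-2 ⊗ 4))) = 0

Expand innermost to outermost. Recall ⊕ takes the minimum of its arguments and ⊗ takes their sum. Working out the expression (((9 ⊕ -5) ⊗ (2 ⊗ 5)) ⊗ ((1 ⊗ -3) ⊕ (-2 ⊗ 4))) gives 0.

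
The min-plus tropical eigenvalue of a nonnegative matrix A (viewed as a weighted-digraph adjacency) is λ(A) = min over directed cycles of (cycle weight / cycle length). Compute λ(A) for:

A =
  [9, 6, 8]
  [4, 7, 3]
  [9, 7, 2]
λ(A) = 2

Enumerate directed cycles and compute their means (weight / length). Sample:
  cycle 0 → 0: weight = 9, length = 1, mean = 9/1 ≈ 9.000
  cycle 1 → 1: weight = 7, length = 1, mean = 7/1 ≈ 7.000
  cycle 2 → 2: weight = 2, length = 1, mean = 2/1 ≈ 2.000
  cycle 0 → 1 → 0: weight = 10, length = 2, mean = 10/2 ≈ 5.000
  cycle 0 → 2 → 0: weight = 17, length = 2, mean = 17/2 ≈ 8.500
  cycle 1 → 0 → 1: weight = 10, length = 2, mean = 10/2 ≈ 5.000
Minimum mean = 2.000, attained e.g. along the cycle 2 → 2 with weight 2 and length 1. So λ(A) = 2/1 = 2.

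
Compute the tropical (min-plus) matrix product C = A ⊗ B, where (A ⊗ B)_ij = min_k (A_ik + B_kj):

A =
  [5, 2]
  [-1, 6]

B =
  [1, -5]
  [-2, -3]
A ⊗ B =
  [0, -1]
  [0, -6]

Apply the min-plus product entry-by-entry:
  C[0][0] = min over k of (A[0][0] + B[0][0] = 5 + 1 = 6, A[0][1] + B[1][0] = 2 + -2 = 0) = 0 (attained at k = 1)
  C[0][1] = min over k of (A[0][0] + B[0][1] = 5 + -5 = 0, A[0][1] + B[1][1] = 2 + -3 = -1) = -1 (attained at k = 1)
  C[1][0] = min over k of (A[1][0] + B[0][0] = -1 + 1 = 0, A[1][1] + B[1][0] = 6 + -2 = 4) = 0 (attained at k = 0)
  C[1][1] = min over k of (A[1][0] + B[0][1] = -1 + -5 = -6, A[1][1] + B[1][1] = 6 + -3 = 3) = -6 (attained at k = 0)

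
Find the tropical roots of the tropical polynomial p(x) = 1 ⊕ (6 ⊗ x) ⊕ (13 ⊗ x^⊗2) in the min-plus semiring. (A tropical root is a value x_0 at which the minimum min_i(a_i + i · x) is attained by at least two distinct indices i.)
Roots: {-7, -5}

Each tropical root is a break point of the lower envelope of the lines y = a_i + i · x (there are 3 lines, with slopes 0, 1, ..., 2). Only the lines that attain the minimum somewhere contribute to roots; other lines are dominated. Here the surviving (envelope) indices are i = 2, i = 1, i = 0.
Intersections between consecutive envelope lines give the roots: for adjacent envelope indices i < j the intersection is x = (a_i − a_j) / (j − i). Reading off the sorted break points: {-7, -5}.
Verification: at each break x_0, at least two indices attain the minimum of min_i(a_i + i · x_0).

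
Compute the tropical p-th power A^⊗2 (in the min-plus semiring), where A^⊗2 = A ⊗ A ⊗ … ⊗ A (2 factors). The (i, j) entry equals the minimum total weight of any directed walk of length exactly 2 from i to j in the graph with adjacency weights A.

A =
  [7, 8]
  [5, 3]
A^⊗2 =
  [13, 11]
  [8, 6]

Each entry (A^⊗2)_ij equals the minimum over all length-2 walks i = v_0 → v_1 → … → v_2 = j of Σ_t A[v_t][v_{t+1}]. For example, for (i, j) = (0, 1) we minimise over 2 possible intermediate vertex sequences; the minimum is 11, attained along the walk 0 → 1 → 1.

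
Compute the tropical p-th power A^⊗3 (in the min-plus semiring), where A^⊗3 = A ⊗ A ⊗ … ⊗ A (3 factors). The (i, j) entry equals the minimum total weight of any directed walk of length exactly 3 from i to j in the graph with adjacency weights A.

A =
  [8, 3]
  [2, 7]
A^⊗3 =
  [12, 8]
  [7, 12]

Each entry (A^⊗3)_ij equals the minimum over all length-3 walks i = v_0 → v_1 → … → v_3 = j of Σ_t A[v_t][v_{t+1}]. For example, for (i, j) = (0, 1) we minimise over 4 possible intermediate vertex sequences; the minimum is 8, attained along the walk 0 → 1 → 0 → 1.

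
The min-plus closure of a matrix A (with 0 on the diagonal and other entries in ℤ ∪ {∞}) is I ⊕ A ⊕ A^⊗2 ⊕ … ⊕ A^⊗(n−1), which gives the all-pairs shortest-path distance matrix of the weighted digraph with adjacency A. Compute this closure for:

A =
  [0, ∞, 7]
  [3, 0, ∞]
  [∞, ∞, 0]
Closure =
  [0, ∞, 7]
  [3, 0, 10]
  [∞, ∞, 0]

This is the Floyd-Warshall all-pairs shortest-path computation. For each intermediate vertex k = 0, 1, …, 2, update dist[i][j] ← min(dist[i][j], dist[i][k] + dist[k][j]). The final matrix gives, for each (i, j), the minimum total weight of any directed path from i to j (possibly empty when i = j).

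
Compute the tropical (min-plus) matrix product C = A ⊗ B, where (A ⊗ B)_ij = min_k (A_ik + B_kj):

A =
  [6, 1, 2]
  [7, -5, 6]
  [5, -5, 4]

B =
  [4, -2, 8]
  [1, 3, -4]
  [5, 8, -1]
A ⊗ B =
  [2, 4, -3]
  [-4, -2, -9]
  [-4, -2, -9]

Apply the min-plus product entry-by-entry:
  C[0][0] = min over k of (A[0][0] + B[0][0] = 6 + 4 = 10, A[0][1] + B[1][0] = 1 + 1 = 2, A[0][2] + B[2][0] = 2 + 5 = 7) = 2 (attained at k = 1)
  C[0][1] = min over k of (A[0][0] + B[0][1] = 6 + -2 = 4, A[0][1] + B[1][1] = 1 + 3 = 4, A[0][2] + B[2][1] = 2 + 8 = 10) = 4 (attained at k = 0)
  C[0][2] = min over k of (A[0][0] + B[0][2] = 6 + 8 = 14, A[0][1] + B[1][2] = 1 + -4 = -3, A[0][2] + B[2][2] = 2 + -1 = 1) = -3 (attained at k = 1)
  C[1][0] = min over k of (A[1][0] + B[0][0] = 7 + 4 = 11, A[1][1] + B[1][0] = -5 + 1 = -4, A[1][2] + B[2][0] = 6 + 5 = 11) = -4 (attained at k = 1)
  C[1][1] = min over k of (A[1][0] + B[0][1] = 7 + -2 = 5, A[1][1] + B[1][1] = -5 + 3 = -2, A[1][2] + B[2][1] = 6 + 8 = 14) = -2 (attained at k = 1)
  C[1][2] = min over k of (A[1][0] + B[0][2] = 7 + 8 = 15, A[1][1] + B[1][2] = -5 + -4 = -9, A[1][2] + B[2][2] = 6 + -1 = 5) = -9 (attained at k = 1)
  C[2][0] = min over k of (A[2][0] + B[0][0] = 5 + 4 = 9, A[2][1] + B[1][0] = -5 + 1 = -4, A[2][2] + B[2][0] = 4 + 5 = 9) = -4 (attained at k = 1)
  C[2][1] = min over k of (A[2][0] + B[0][1] = 5 + -2 = 3, A[2][1] + B[1][1] = -5 + 3 = -2, A[2][2] + B[2][1] = 4 + 8 = 12) = -2 (attained at k = 1)
  C[2][2] = min over k of (A[2][0] + B[0][2] = 5 + 8 = 13, A[2][1] + B[1][2] = -5 + -4 = -9, A[2][2] + B[2][2] = 4 + -1 = 3) = -9 (attained at k = 1)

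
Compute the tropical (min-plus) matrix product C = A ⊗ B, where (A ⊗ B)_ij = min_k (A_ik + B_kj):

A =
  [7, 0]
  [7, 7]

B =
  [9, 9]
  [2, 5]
A ⊗ B =
  [2, 5]
  [9, 12]

Apply the min-plus product entry-by-entry:
  C[0][0] = min over k of (A[0][0] + B[0][0] = 7 + 9 = 16, A[0][1] + B[1][0] = 0 + 2 = 2) = 2 (attained at k = 1)
  C[0][1] = min over k of (A[0][0] + B[0][1] = 7 + 9 = 16, A[0][1] + B[1][1] = 0 + 5 = 5) = 5 (attained at k = 1)
  C[1][0] = min over k of (A[1][0] + B[0][0] = 7 + 9 = 16, A[1][1] + B[1][0] = 7 + 2 = 9) = 9 (attained at k = 1)
  C[1][1] = min over k of (A[1][0] + B[0][1] = 7 + 9 = 16, A[1][1] + B[1][1] = 7 + 5 = 12) = 12 (attained at k = 1)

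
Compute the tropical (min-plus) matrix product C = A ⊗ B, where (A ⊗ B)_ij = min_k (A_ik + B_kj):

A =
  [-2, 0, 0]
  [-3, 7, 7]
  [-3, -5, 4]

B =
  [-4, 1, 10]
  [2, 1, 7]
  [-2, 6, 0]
A ⊗ B =
  [-6, -1, 0]
  [-7, -2, 7]
  [-7, -4, 2]

Apply the min-plus product entry-by-entry:
  C[0][0] = min over k of (A[0][0] + B[0][0] = -2 + -4 = -6, A[0][1] + B[1][0] = 0 + 2 = 2, A[0][2] + B[2][0] = 0 + -2 = -2) = -6 (attained at k = 0)
  C[0][1] = min over k of (A[0][0] + B[0][1] = -2 + 1 = -1, A[0][1] + B[1][1] = 0 + 1 = 1, A[0][2] + B[2][1] = 0 + 6 = 6) = -1 (attained at k = 0)
  C[0][2] = min over k of (A[0][0] + B[0][2] = -2 + 10 = 8, A[0][1] + B[1][2] = 0 + 7 = 7, A[0][2] + B[2][2] = 0 + 0 = 0) = 0 (attained at k = 2)
  C[1][0] = min over k of (A[1][0] + B[0][0] = -3 + -4 = -7, A[1][1] + B[1][0] = 7 + 2 = 9, A[1][2] + B[2][0] = 7 + -2 = 5) = -7 (attained at k = 0)
  C[1][1] = min over k of (A[1][0] + B[0][1] = -3 + 1 = -2, A[1][1] + B[1][1] = 7 + 1 = 8, A[1][2] + B[2][1] = 7 + 6 = 13) = -2 (attained at k = 0)
  C[1][2] = min over k of (A[1][0] + B[0][2] = -3 + 10 = 7, A[1][1] + B[1][2] = 7 + 7 = 14, A[1][2] + B[2][2] = 7 + 0 = 7) = 7 (attained at k = 0)
  C[2][0] = min over k of (A[2][0] + B[0][0] = -3 + -4 = -7, A[2][1] + B[1][0] = -5 + 2 = -3, A[2][2] + B[2][0] = 4 + -2 = 2) = -7 (attained at k = 0)
  C[2][1] = min over k of (A[2][0] + B[0][1] = -3 + 1 = -2, A[2][1] + B[1][1] = -5 + 1 = -4, A[2][2] + B[2][1] = 4 + 6 = 10) = -4 (attained at k = 1)
  C[2][2] = min over k of (A[2][0] + B[0][2] = -3 + 10 = 7, A[2][1] + B[1][2] = -5 + 7 = 2, A[2][2] + B[2][2] = 4 + 0 = 4) = 2 (attained at k = 1)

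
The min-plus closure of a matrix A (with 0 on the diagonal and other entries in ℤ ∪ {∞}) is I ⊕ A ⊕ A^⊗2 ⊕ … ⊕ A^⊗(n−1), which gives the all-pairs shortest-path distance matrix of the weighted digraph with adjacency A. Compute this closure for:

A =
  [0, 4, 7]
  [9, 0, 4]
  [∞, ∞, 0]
Closure =
  [0, 4, 7]
  [9, 0, 4]
  [∞, ∞, 0]

This is the Floyd-Warshall all-pairs shortest-path computation. For each intermediate vertex k = 0, 1, …, 2, update dist[i][j] ← min(dist[i][j], dist[i][k] + dist[k][j]). The final matrix gives, for each (i, j), the minimum total weight of any directed path from i to j (possibly empty when i = j).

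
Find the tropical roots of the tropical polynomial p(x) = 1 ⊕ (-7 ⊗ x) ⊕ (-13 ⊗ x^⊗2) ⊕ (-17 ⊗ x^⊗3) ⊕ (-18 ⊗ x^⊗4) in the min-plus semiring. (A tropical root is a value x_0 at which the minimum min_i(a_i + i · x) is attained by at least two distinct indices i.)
Roots: {1, 4, 6, 8}

Each tropical root is a break point of the lower envelope of the lines y = a_i + i · x (there are 5 lines, with slopes 0, 1, ..., 4). Only the lines that attain the minimum somewhere contribute to roots; other lines are dominated. Here the surviving (envelope) indices are i = 4, i = 3, i = 2, i = 1, i = 0.
Intersections between consecutive envelope lines give the roots: for adjacent envelope indices i < j the intersection is x = (a_i − a_j) / (j − i). Reading off the sorted break points: {1, 4, 6, 8}.
Verification: at each break x_0, at least two indices attain the minimum of min_i(a_i + i · x_0).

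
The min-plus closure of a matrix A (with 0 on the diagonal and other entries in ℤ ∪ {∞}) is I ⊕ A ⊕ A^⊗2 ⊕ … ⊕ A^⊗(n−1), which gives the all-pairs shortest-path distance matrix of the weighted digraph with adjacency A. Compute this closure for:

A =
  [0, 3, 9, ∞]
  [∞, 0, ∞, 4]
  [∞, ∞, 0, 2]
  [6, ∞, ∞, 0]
Closure =
  [0, 3, 9, 7]
  [10, 0, 19, 4]
  [8, 11, 0, 2]
  [6, 9, 15, 0]

This is the Floyd-Warshall all-pairs shortest-path computation. For each intermediate vertex k = 0, 1, …, 3, update dist[i][j] ← min(dist[i][j], dist[i][k] + dist[k][j]). The final matrix gives, for each (i, j), the minimum total weight of any directed path from i to j (possibly empty when i = j).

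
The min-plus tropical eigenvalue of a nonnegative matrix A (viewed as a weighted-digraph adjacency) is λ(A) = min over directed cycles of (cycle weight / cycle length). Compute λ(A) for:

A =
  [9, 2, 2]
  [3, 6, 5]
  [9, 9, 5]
λ(A) = 5/2

Enumerate directed cycles and compute their means (weight / length). Sample:
  cycle 0 → 0: weight = 9, length = 1, mean = 9/1 ≈ 9.000
  cycle 1 → 1: weight = 6, length = 1, mean = 6/1 ≈ 6.000
  cycle 2 → 2: weight = 5, length = 1, mean = 5/1 ≈ 5.000
  cycle 0 → 1 → 0: weight = 5, length = 2, mean = 5/2 ≈ 2.500
  cycle 0 → 2 → 0: weight = 11, length = 2, mean = 11/2 ≈ 5.500
  cycle 1 → 0 → 1: weight = 5, length = 2, mean = 5/2 ≈ 2.500
Minimum mean = 2.500, attained e.g. along the cycle 0 → 1 → 0 with weight 5 and length 2. So λ(A) = 5/2 = 5/2.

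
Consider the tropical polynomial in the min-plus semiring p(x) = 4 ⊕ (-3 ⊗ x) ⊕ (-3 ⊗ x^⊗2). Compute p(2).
p(2) = -1

A tropical monomial a ⊗ x^⊗i evaluates to a + i · x. Evaluating each term at x = 2:
  Term 0 contributes 4 + 0 · 2 = 4
  Term 1 contributes -3 + 1 · 2 = -1
  Term 2 contributes -3 + 2 · 2 = 1
p(2) = ⊕ of these = min[4, -1, 1] = -1.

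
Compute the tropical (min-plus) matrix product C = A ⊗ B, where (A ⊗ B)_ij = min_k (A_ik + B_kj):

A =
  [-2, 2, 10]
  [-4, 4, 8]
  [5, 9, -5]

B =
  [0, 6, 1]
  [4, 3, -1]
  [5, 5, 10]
A ⊗ B =
  [-2, 4, -1]
  [-4, 2, -3]
  [0, 0, 5]

Apply the min-plus product entry-by-entry:
  C[0][0] = min over k of (A[0][0] + B[0][0] = -2 + 0 = -2, A[0][1] + B[1][0] = 2 + 4 = 6, A[0][2] + B[2][0] = 10 + 5 = 15) = -2 (attained at k = 0)
  C[0][1] = min over k of (A[0][0] + B[0][1] = -2 + 6 = 4, A[0][1] + B[1][1] = 2 + 3 = 5, A[0][2] + B[2][1] = 10 + 5 = 15) = 4 (attained at k = 0)
  C[0][2] = min over k of (A[0][0] + B[0][2] = -2 + 1 = -1, A[0][1] + B[1][2] = 2 + -1 = 1, A[0][2] + B[2][2] = 10 + 10 = 20) = -1 (attained at k = 0)
  C[1][0] = min over k of (A[1][0] + B[0][0] = -4 + 0 = -4, A[1][1] + B[1][0] = 4 + 4 = 8, A[1][2] + B[2][0] = 8 + 5 = 13) = -4 (attained at k = 0)
  C[1][1] = min over k of (A[1][0] + B[0][1] = -4 + 6 = 2, A[1][1] + B[1][1] = 4 + 3 = 7, A[1][2] + B[2][1] = 8 + 5 = 13) = 2 (attained at k = 0)
  C[1][2] = min over k of (A[1][0] + B[0][2] = -4 + 1 = -3, A[1][1] + B[1][2] = 4 + -1 = 3, A[1][2] + B[2][2] = 8 + 10 = 18) = -3 (attained at k = 0)
  C[2][0] = min over k of (A[2][0] + B[0][0] = 5 + 0 = 5, A[2][1] + B[1][0] = 9 + 4 = 13, A[2][2] + B[2][0] = -5 + 5 = 0) = 0 (attained at k = 2)
  C[2][1] = min over k of (A[2][0] + B[0][1] = 5 + 6 = 11, A[2][1] + B[1][1] = 9 + 3 = 12, A[2][2] + B[2][1] = -5 + 5 = 0) = 0 (attained at k = 2)
  C[2][2] = min over k of (A[2][0] + B[0][2] = 5 + 1 = 6, A[2][1] + B[1][2] = 9 + -1 = 8, A[2][2] + B[2][2] = -5 + 10 = 5) = 5 (attained at k = 2)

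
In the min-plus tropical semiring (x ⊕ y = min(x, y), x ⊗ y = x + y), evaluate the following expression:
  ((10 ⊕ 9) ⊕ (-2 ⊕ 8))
((10 ⊕ 9) ⊕ (-2 ⊕ 8)) = -2

Expand innermost to outermost. Recall ⊕ takes the minimum of its arguments and ⊗ takes their sum. Working out the expression ((10 ⊕ 9) ⊕ (-2 ⊕ 8)) gives -2.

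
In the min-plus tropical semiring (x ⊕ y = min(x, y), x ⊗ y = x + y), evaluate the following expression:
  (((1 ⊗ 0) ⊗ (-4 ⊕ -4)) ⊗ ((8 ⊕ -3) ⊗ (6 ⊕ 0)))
(((1 ⊗ 0) ⊗ (-4 ⊕ -4)) ⊗ ((8 ⊕ -3) ⊗ (6 ⊕ 0))) = -6

Expand innermost to outermost. Recall ⊕ takes the minimum of its arguments and ⊗ takes their sum. Working out the expression (((1 ⊗ 0) ⊗ (-4 ⊕ -4)) ⊗ ((8 ⊕ -3) ⊗ (6 ⊕ 0))) gives -6.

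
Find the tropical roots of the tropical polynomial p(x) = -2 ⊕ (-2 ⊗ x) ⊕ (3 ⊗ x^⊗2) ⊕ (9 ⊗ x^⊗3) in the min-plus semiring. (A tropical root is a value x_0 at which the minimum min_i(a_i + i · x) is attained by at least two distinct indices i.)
Roots: {-6, -5, 0}

Each tropical root is a break point of the lower envelope of the lines y = a_i + i · x (there are 4 lines, with slopes 0, 1, ..., 3). Only the lines that attain the minimum somewhere contribute to roots; other lines are dominated. Here the surviving (envelope) indices are i = 3, i = 2, i = 1, i = 0.
Intersections between consecutive envelope lines give the roots: for adjacent envelope indices i < j the intersection is x = (a_i − a_j) / (j − i). Reading off the sorted break points: {-6, -5, 0}.
Verification: at each break x_0, at least two indices attain the minimum of min_i(a_i + i · x_0).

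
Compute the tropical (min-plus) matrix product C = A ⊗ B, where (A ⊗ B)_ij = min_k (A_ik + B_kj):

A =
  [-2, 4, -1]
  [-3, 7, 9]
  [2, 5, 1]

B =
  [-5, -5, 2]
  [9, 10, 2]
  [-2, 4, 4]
A ⊗ B =
  [-7, -7, 0]
  [-8, -8, -1]
  [-3, -3, 4]

Apply the min-plus product entry-by-entry:
  C[0][0] = min over k of (A[0][0] + B[0][0] = -2 + -5 = -7, A[0][1] + B[1][0] = 4 + 9 = 13, A[0][2] + B[2][0] = -1 + -2 = -3) = -7 (attained at k = 0)
  C[0][1] = min over k of (A[0][0] + B[0][1] = -2 + -5 = -7, A[0][1] + B[1][1] = 4 + 10 = 14, A[0][2] + B[2][1] = -1 + 4 = 3) = -7 (attained at k = 0)
  C[0][2] = min over k of (A[0][0] + B[0][2] = -2 + 2 = 0, A[0][1] + B[1][2] = 4 + 2 = 6, A[0][2] + B[2][2] = -1 + 4 = 3) = 0 (attained at k = 0)
  C[1][0] = min over k of (A[1][0] + B[0][0] = -3 + -5 = -8, A[1][1] + B[1][0] = 7 + 9 = 16, A[1][2] + B[2][0] = 9 + -2 = 7) = -8 (attained at k = 0)
  C[1][1] = min over k of (A[1][0] + B[0][1] = -3 + -5 = -8, A[1][1] + B[1][1] = 7 + 10 = 17, A[1][2] + B[2][1] = 9 + 4 = 13) = -8 (attained at k = 0)
  C[1][2] = min over k of (A[1][0] + B[0][2] = -3 + 2 = -1, A[1][1] + B[1][2] = 7 + 2 = 9, A[1][2] + B[2][2] = 9 + 4 = 13) = -1 (attained at k = 0)
  C[2][0] = min over k of (A[2][0] + B[0][0] = 2 + -5 = -3, A[2][1] + B[1][0] = 5 + 9 = 14, A[2][2] + B[2][0] = 1 + -2 = -1) = -3 (attained at k = 0)
  C[2][1] = min over k of (A[2][0] + B[0][1] = 2 + -5 = -3, A[2][1] + B[1][1] = 5 + 10 = 15, A[2][2] + B[2][1] = 1 + 4 = 5) = -3 (attained at k = 0)
  C[2][2] = min over k of (A[2][0] + B[0][2] = 2 + 2 = 4, A[2][1] + B[1][2] = 5 + 2 = 7, A[2][2] + B[2][2] = 1 + 4 = 5) = 4 (attained at k = 0)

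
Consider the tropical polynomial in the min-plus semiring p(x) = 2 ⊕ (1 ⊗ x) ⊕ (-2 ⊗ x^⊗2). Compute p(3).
p(3) = 2

A tropical monomial a ⊗ x^⊗i evaluates to a + i · x. Evaluating each term at x = 3:
  Term 0 contributes 2 + 0 · 3 = 2
  Term 1 contributes 1 + 1 · 3 = 4
  Term 2 contributes -2 + 2 · 3 = 4
p(3) = ⊕ of these = min[2, 4, 4] = 2.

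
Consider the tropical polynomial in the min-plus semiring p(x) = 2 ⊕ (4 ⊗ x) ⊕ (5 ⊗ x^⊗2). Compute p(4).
p(4) = 2

A tropical monomial a ⊗ x^⊗i evaluates to a + i · x. Evaluating each term at x = 4:
  Term 0 contributes 2 + 0 · 4 = 2
  Term 1 contributes 4 + 1 · 4 = 8
  Term 2 contributes 5 + 2 · 4 = 13
p(4) = ⊕ of these = min[2, 8, 13] = 2.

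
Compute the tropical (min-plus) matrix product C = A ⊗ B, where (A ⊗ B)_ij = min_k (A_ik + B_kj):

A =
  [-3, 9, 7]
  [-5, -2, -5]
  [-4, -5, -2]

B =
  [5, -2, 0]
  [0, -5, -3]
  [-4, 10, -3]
A ⊗ B =
  [2, -5, -3]
  [-9, -7, -8]
  [-6, -10, -8]

Apply the min-plus product entry-by-entry:
  C[0][0] = min over k of (A[0][0] + B[0][0] = -3 + 5 = 2, A[0][1] + B[1][0] = 9 + 0 = 9, A[0][2] + B[2][0] = 7 + -4 = 3) = 2 (attained at k = 0)
  C[0][1] = min over k of (A[0][0] + B[0][1] = -3 + -2 = -5, A[0][1] + B[1][1] = 9 + -5 = 4, A[0][2] + B[2][1] = 7 + 10 = 17) = -5 (attained at k = 0)
  C[0][2] = min over k of (A[0][0] + B[0][2] = -3 + 0 = -3, A[0][1] + B[1][2] = 9 + -3 = 6, A[0][2] + B[2][2] = 7 + -3 = 4) = -3 (attained at k = 0)
  C[1][0] = min over k of (A[1][0] + B[0][0] = -5 + 5 = 0, A[1][1] + B[1][0] = -2 + 0 = -2, A[1][2] + B[2][0] = -5 + -4 = -9) = -9 (attained at k = 2)
  C[1][1] = min over k of (A[1][0] + B[0][1] = -5 + -2 = -7, A[1][1] + B[1][1] = -2 + -5 = -7, A[1][2] + B[2][1] = -5 + 10 = 5) = -7 (attained at k = 0)
  C[1][2] = min over k of (A[1][0] + B[0][2] = -5 + 0 = -5, A[1][1] + B[1][2] = -2 + -3 = -5, A[1][2] + B[2][2] = -5 + -3 = -8) = -8 (attained at k = 2)
  C[2][0] = min over k of (A[2][0] + B[0][0] = -4 + 5 = 1, A[2][1] + B[1][0] = -5 + 0 = -5, A[2][2] + B[2][0] = -2 + -4 = -6) = -6 (attained at k = 2)
  C[2][1] = min over k of (A[2][0] + B[0][1] = -4 + -2 = -6, A[2][1] + B[1][1] = -5 + -5 = -10, A[2][2] + B[2][1] = -2 + 10 = 8) = -10 (attained at k = 1)
  C[2][2] = min over k of (A[2][0] + B[0][2] = -4 + 0 = -4, A[2][1] + B[1][2] = -5 + -3 = -8, A[2][2] + B[2][2] = -2 + -3 = -5) = -8 (attained at k = 1)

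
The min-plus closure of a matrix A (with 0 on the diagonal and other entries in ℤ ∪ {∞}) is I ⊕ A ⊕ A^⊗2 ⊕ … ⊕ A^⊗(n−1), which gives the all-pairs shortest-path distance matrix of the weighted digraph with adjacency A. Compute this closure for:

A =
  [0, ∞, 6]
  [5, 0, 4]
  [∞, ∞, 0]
Closure =
  [0, ∞, 6]
  [5, 0, 4]
  [∞, ∞, 0]

This is the Floyd-Warshall all-pairs shortest-path computation. For each intermediate vertex k = 0, 1, …, 2, update dist[i][j] ← min(dist[i][j], dist[i][k] + dist[k][j]). The final matrix gives, for each (i, j), the minimum total weight of any directed path from i to j (possibly empty when i = j).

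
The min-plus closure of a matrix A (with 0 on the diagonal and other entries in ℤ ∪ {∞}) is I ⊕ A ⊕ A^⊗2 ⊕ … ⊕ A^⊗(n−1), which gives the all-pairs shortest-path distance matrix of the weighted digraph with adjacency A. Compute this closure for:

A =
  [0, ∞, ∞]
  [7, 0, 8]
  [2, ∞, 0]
Closure =
  [0, ∞, ∞]
  [7, 0, 8]
  [2, ∞, 0]

This is the Floyd-Warshall all-pairs shortest-path computation. For each intermediate vertex k = 0, 1, …, 2, update dist[i][j] ← min(dist[i][j], dist[i][k] + dist[k][j]). The final matrix gives, for each (i, j), the minimum total weight of any directed path from i to j (possibly empty when i = j).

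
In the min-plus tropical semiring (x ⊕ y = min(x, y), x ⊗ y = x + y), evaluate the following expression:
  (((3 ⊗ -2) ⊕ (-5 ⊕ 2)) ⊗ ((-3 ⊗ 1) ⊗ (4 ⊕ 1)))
(((3 ⊗ -2) ⊕ (-5 ⊕ 2)) ⊗ ((-3 ⊗ 1) ⊗ (4 ⊕ 1))) = -6

Expand innermost to outermost. Recall ⊕ takes the minimum of its arguments and ⊗ takes their sum. Working out the expression (((3 ⊗ -2) ⊕ (-5 ⊕ 2)) ⊗ ((-3 ⊗ 1) ⊗ (4 ⊕ 1))) gives -6.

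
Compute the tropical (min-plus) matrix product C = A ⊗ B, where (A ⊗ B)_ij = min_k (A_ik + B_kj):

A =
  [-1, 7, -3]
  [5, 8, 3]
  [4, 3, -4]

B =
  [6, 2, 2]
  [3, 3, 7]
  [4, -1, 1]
A ⊗ B =
  [1, -4, -2]
  [7, 2, 4]
  [0, -5, -3]

Apply the min-plus product entry-by-entry:
  C[0][0] = min over k of (A[0][0] + B[0][0] = -1 + 6 = 5, A[0][1] + B[1][0] = 7 + 3 = 10, A[0][2] + B[2][0] = -3 + 4 = 1) = 1 (attained at k = 2)
  C[0][1] = min over k of (A[0][0] + B[0][1] = -1 + 2 = 1, A[0][1] + B[1][1] = 7 + 3 = 10, A[0][2] + B[2][1] = -3 + -1 = -4) = -4 (attained at k = 2)
  C[0][2] = min over k of (A[0][0] + B[0][2] = -1 + 2 = 1, A[0][1] + B[1][2] = 7 + 7 = 14, A[0][2] + B[2][2] = -3 + 1 = -2) = -2 (attained at k = 2)
  C[1][0] = min over k of (A[1][0] + B[0][0] = 5 + 6 = 11, A[1][1] + B[1][0] = 8 + 3 = 11, A[1][2] + B[2][0] = 3 + 4 = 7) = 7 (attained at k = 2)
  C[1][1] = min over k of (A[1][0] + B[0][1] = 5 + 2 = 7, A[1][1] + B[1][1] = 8 + 3 = 11, A[1][2] + B[2][1] = 3 + -1 = 2) = 2 (attained at k = 2)
  C[1][2] = min over k of (A[1][0] + B[0][2] = 5 + 2 = 7, A[1][1] + B[1][2] = 8 + 7 = 15, A[1][2] + B[2][2] = 3 + 1 = 4) = 4 (attained at k = 2)
  C[2][0] = min over k of (A[2][0] + B[0][0] = 4 + 6 = 10, A[2][1] + B[1][0] = 3 + 3 = 6, A[2][2] + B[2][0] = -4 + 4 = 0) = 0 (attained at k = 2)
  C[2][1] = min over k of (A[2][0] + B[0][1] = 4 + 2 = 6, A[2][1] + B[1][1] = 3 + 3 = 6, A[2][2] + B[2][1] = -4 + -1 = -5) = -5 (attained at k = 2)
  C[2][2] = min over k of (A[2][0] + B[0][2] = 4 + 2 = 6, A[2][1] + B[1][2] = 3 + 7 = 10, A[2][2] + B[2][2] = -4 + 1 = -3) = -3 (attained at k = 2)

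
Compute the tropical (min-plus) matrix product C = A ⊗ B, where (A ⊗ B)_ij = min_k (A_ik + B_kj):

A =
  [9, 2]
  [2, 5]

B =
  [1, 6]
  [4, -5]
A ⊗ B =
  [6, -3]
  [3, 0]

Apply the min-plus product entry-by-entry:
  C[0][0] = min over k of (A[0][0] + B[0][0] = 9 + 1 = 10, A[0][1] + B[1][0] = 2 + 4 = 6) = 6 (attained at k = 1)
  C[0][1] = min over k of (A[0][0] + B[0][1] = 9 + 6 = 15, A[0][1] + B[1][1] = 2 + -5 = -3) = -3 (attained at k = 1)
  C[1][0] = min over k of (A[1][0] + B[0][0] = 2 + 1 = 3, A[1][1] + B[1][0] = 5 + 4 = 9) = 3 (attained at k = 0)
  C[1][1] = min over k of (A[1][0] + B[0][1] = 2 + 6 = 8, A[1][1] + B[1][1] = 5 + -5 = 0) = 0 (attained at k = 1)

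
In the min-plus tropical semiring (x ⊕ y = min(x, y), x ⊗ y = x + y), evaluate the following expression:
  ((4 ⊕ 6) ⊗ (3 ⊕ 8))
((4 ⊕ 6) ⊗ (3 ⊕ 8)) = 7

Expand innermost to outermost. Recall ⊕ takes the minimum of its arguments and ⊗ takes their sum. Working out the expression ((4 ⊕ 6) ⊗ (3 ⊕ 8)) gives 7.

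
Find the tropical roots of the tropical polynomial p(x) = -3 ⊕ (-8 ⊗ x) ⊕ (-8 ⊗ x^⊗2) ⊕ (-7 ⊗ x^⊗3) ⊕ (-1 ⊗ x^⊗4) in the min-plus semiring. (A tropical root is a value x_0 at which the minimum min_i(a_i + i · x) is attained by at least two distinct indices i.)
Roots: {-6, -1, 0, 5}

Each tropical root is a break point of the lower envelope of the lines y = a_i + i · x (there are 5 lines, with slopes 0, 1, ..., 4). Only the lines that attain the minimum somewhere contribute to roots; other lines are dominated. Here the surviving (envelope) indices are i = 4, i = 3, i = 2, i = 1, i = 0.
Intersections between consecutive envelope lines give the roots: for adjacent envelope indices i < j the intersection is x = (a_i − a_j) / (j − i). Reading off the sorted break points: {-6, -1, 0, 5}.
Verification: at each break x_0, at least two indices attain the minimum of min_i(a_i + i · x_0).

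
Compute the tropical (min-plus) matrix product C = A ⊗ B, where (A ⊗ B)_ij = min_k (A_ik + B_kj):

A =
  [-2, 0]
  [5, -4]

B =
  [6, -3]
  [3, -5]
A ⊗ B =
  [3, -5]
  [-1, -9]

Apply the min-plus product entry-by-entry:
  C[0][0] = min over k of (A[0][0] + B[0][0] = -2 + 6 = 4, A[0][1] + B[1][0] = 0 + 3 = 3) = 3 (attained at k = 1)
  C[0][1] = min over k of (A[0][0] + B[0][1] = -2 + -3 = -5, A[0][1] + B[1][1] = 0 + -5 = -5) = -5 (attained at k = 0)
  C[1][0] = min over k of (A[1][0] + B[0][0] = 5 + 6 = 11, A[1][1] + B[1][0] = -4 + 3 = -1) = -1 (attained at k = 1)
  C[1][1] = min over k of (A[1][0] + B[0][1] = 5 + -3 = 2, A[1][1] + B[1][1] = -4 + -5 = -9) = -9 (attained at k = 1)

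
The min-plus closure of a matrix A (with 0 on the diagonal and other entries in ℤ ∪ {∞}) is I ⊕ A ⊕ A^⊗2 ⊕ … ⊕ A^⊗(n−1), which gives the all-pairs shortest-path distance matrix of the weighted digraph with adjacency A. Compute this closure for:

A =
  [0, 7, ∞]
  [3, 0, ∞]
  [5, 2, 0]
Closure =
  [0, 7, ∞]
  [3, 0, ∞]
  [5, 2, 0]

This is the Floyd-Warshall all-pairs shortest-path computation. For each intermediate vertex k = 0, 1, …, 2, update dist[i][j] ← min(dist[i][j], dist[i][k] + dist[k][j]). The final matrix gives, for each (i, j), the minimum total weight of any directed path from i to j (possibly empty when i = j).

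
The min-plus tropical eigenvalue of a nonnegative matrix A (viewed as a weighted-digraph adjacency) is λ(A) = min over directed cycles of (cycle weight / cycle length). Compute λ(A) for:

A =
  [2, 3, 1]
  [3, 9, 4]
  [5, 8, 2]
λ(A) = 2

Enumerate directed cycles and compute their means (weight / length). Sample:
  cycle 0 → 0: weight = 2, length = 1, mean = 2/1 ≈ 2.000
  cycle 1 → 1: weight = 9, length = 1, mean = 9/1 ≈ 9.000
  cycle 2 → 2: weight = 2, length = 1, mean = 2/1 ≈ 2.000
  cycle 0 → 1 → 0: weight = 6, length = 2, mean = 6/2 ≈ 3.000
  cycle 0 → 2 → 0: weight = 6, length = 2, mean = 6/2 ≈ 3.000
  cycle 1 → 0 → 1: weight = 6, length = 2, mean = 6/2 ≈ 3.000
Minimum mean = 2.000, attained e.g. along the cycle 0 → 0 with weight 2 and length 1. So λ(A) = 2/1 = 2.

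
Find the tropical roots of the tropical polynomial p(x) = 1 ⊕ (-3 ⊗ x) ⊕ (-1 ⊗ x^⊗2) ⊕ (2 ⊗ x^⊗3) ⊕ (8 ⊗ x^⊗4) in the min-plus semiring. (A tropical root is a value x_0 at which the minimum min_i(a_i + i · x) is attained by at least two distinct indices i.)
Roots: {-6, -3, -2, 4}

Each tropical root is a break point of the lower envelope of the lines y = a_i + i · x (there are 5 lines, with slopes 0, 1, ..., 4). Only the lines that attain the minimum somewhere contribute to roots; other lines are dominated. Here the surviving (envelope) indices are i = 4, i = 3, i = 2, i = 1, i = 0.
Intersections between consecutive envelope lines give the roots: for adjacent envelope indices i < j the intersection is x = (a_i − a_j) / (j − i). Reading off the sorted break points: {-6, -3, -2, 4}.
Verification: at each break x_0, at least two indices attain the minimum of min_i(a_i + i · x_0).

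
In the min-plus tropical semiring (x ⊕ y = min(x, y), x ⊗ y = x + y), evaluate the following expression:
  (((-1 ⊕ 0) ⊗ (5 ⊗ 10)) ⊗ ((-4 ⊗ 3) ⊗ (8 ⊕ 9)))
(((-1 ⊕ 0) ⊗ (5 ⊗ 10)) ⊗ ((-4 ⊗ 3) ⊗ (8 ⊕ 9))) = 21

Expand innermost to outermost. Recall ⊕ takes the minimum of its arguments and ⊗ takes their sum. Working out the expression (((-1 ⊕ 0) ⊗ (5 ⊗ 10)) ⊗ ((-4 ⊗ 3) ⊗ (8 ⊕ 9))) gives 21.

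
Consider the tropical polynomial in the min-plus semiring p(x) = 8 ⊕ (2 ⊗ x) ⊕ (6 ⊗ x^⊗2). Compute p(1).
p(1) = 3

A tropical monomial a ⊗ x^⊗i evaluates to a + i · x. Evaluating each term at x = 1:
  Term 0 contributes 8 + 0 · 1 = 8
  Term 1 contributes 2 + 1 · 1 = 3
  Term 2 contributes 6 + 2 · 1 = 8
p(1) = ⊕ of these = min[8, 3, 8] = 3.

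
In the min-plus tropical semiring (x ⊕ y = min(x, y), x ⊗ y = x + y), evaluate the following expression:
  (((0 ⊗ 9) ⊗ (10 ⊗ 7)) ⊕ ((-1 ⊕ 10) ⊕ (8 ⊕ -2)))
(((0 ⊗ 9) ⊗ (10 ⊗ 7)) ⊕ ((-1 ⊕ 10) ⊕ (8 ⊕ -2))) = -2

Expand innermost to outermost. Recall ⊕ takes the minimum of its arguments and ⊗ takes their sum. Working out the expression (((0 ⊗ 9) ⊗ (10 ⊗ 7)) ⊕ ((-1 ⊕ 10) ⊕ (8 ⊕ -2))) gives -2.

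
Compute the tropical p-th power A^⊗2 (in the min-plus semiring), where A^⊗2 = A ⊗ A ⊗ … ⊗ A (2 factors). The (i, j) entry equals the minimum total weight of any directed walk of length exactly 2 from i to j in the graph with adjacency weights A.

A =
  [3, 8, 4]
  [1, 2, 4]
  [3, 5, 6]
A^⊗2 =
  [6, 9, 7]
  [3, 4, 5]
  [6, 7, 7]

Each entry (A^⊗2)_ij equals the minimum over all length-2 walks i = v_0 → v_1 → … → v_2 = j of Σ_t A[v_t][v_{t+1}]. For example, for (i, j) = (0, 2) we minimise over 3 possible intermediate vertex sequences; the minimum is 7, attained along the walk 0 → 0 → 2.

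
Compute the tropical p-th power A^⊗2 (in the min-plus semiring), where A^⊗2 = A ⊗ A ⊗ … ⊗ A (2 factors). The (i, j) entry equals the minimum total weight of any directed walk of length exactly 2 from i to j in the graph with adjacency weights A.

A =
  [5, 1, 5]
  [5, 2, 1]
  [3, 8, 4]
A^⊗2 =
  [6, 3, 2]
  [4, 4, 3]
  [7, 4, 8]

Each entry (A^⊗2)_ij equals the minimum over all length-2 walks i = v_0 → v_1 → … → v_2 = j of Σ_t A[v_t][v_{t+1}]. For example, for (i, j) = (0, 2) we minimise over 3 possible intermediate vertex sequences; the minimum is 2, attained along the walk 0 → 1 → 2.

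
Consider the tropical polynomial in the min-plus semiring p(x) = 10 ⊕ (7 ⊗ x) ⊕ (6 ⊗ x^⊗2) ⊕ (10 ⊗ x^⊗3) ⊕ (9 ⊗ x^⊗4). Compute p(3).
p(3) = 10

A tropical monomial a ⊗ x^⊗i evaluates to a + i · x. Evaluating each term at x = 3:
  Term 0 contributes 10 + 0 · 3 = 10
  Term 1 contributes 7 + 1 · 3 = 10
  Term 2 contributes 6 + 2 · 3 = 12
  Term 3 contributes 10 + 3 · 3 = 19
  Term 4 contributes 9 + 4 · 3 = 21
p(3) = ⊕ of these = min[10, 10, 12, 19, 21] = 10.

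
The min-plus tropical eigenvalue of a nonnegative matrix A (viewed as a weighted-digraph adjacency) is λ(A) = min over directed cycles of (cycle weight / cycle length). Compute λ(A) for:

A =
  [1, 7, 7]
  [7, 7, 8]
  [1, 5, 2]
λ(A) = 1

Enumerate directed cycles and compute their means (weight / length). Sample:
  cycle 0 → 0: weight = 1, length = 1, mean = 1/1 ≈ 1.000
  cycle 1 → 1: weight = 7, length = 1, mean = 7/1 ≈ 7.000
  cycle 2 → 2: weight = 2, length = 1, mean = 2/1 ≈ 2.000
  cycle 0 → 1 → 0: weight = 14, length = 2, mean = 14/2 ≈ 7.000
  cycle 0 → 2 → 0: weight = 8, length = 2, mean = 8/2 ≈ 4.000
  cycle 1 → 0 → 1: weight = 14, length = 2, mean = 14/2 ≈ 7.000
Minimum mean = 1.000, attained e.g. along the cycle 0 → 0 with weight 1 and length 1. So λ(A) = 1/1 = 1.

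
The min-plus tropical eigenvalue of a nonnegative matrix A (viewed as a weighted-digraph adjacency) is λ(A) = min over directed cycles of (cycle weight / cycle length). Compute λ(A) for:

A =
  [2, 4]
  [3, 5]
λ(A) = 2

Enumerate directed cycles and compute their means (weight / length). Sample:
  cycle 0 → 0: weight = 2, length = 1, mean = 2/1 ≈ 2.000
  cycle 1 → 1: weight = 5, length = 1, mean = 5/1 ≈ 5.000
  cycle 0 → 1 → 0: weight = 7, length = 2, mean = 7/2 ≈ 3.500
  cycle 1 → 0 → 1: weight = 7, length = 2, mean = 7/2 ≈ 3.500
Minimum mean = 2.000, attained e.g. along the cycle 0 → 0 with weight 2 and length 1. So λ(A) = 2/1 = 2.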